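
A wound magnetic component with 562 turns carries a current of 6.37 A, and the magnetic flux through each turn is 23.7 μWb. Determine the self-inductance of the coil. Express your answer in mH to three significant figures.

Self-inductance is defined by L = NΦ_B/I (flux linkage over current).
L = (562)(2.370×10^-5 Wb)/(6.37 A) = 2.091×10^-3 H.

L ≈ 2.09 mH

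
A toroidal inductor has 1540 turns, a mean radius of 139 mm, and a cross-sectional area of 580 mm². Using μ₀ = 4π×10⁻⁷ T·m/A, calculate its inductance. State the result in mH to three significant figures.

For a thin toroid, L = μ₀N²A/(2πR).
L = (4π×10⁻⁷)(1540)²(5.800×10^-4) / (2π×0.139 m) = 1.979×10^-3 H.

L ≈ 1.98 mH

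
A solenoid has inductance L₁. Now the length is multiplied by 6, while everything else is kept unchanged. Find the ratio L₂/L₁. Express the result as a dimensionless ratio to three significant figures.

L₂/L₁ = 0.167

For a solenoid, L ∝ μᵣN²A/ℓ.
L₂/L₁ = (6)^-1 = 0.167.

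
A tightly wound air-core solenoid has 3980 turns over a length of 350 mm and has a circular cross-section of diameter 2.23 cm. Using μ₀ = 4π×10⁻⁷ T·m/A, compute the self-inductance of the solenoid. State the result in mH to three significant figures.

A = π(d/2)² = π(1.115×10^-2 m)² = 3.906×10^-4 m².
For a long solenoid, L = μ₀N²A/ℓ.
L = (4π×10⁻⁷)(3980)²(3.906×10^-4)/(0.35 m) = 2.221×10^-2 H.

L ≈ 22.2 mH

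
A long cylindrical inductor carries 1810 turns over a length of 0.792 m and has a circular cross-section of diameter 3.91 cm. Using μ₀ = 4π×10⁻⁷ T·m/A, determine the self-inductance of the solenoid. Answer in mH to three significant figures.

A = π(d/2)² = π(1.955×10^-2 m)² = 1.201×10^-3 m².
For a long solenoid, L = μ₀N²A/ℓ.
L = (4π×10⁻⁷)(1810)²(1.201×10^-3)/(0.792 m) = 6.241×10^-3 H.

L ≈ 6.24 mH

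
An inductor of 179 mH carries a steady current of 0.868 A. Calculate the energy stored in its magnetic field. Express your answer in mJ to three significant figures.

Stored magnetic energy: U = ½LI².
U = ½(0.179 H)(0.868 A)² = 6.743×10^-2 J.

U ≈ 67.4 mJ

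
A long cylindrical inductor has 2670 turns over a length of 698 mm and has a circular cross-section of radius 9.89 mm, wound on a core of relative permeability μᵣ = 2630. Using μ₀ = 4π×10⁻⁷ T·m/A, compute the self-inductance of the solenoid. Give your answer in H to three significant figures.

A = πr² = π(9.890×10^-3 m)² = 3.073×10^-4 m².
For a long solenoid, L = μ₀μᵣN²A/ℓ.
L = (4π×10⁻⁷)(2630)(2670)²(3.073×10^-4)/(0.698 m) = 10.37 H.

L ≈ 10.4 H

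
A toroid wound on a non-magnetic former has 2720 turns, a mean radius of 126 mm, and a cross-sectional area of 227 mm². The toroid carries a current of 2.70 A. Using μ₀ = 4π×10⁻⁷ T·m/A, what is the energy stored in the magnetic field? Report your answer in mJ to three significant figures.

U ≈ 9.72 mJ

L = μ₀N²A/(2πR) = (4π×10⁻⁷)(2720)²(2.270×10^-4)/(2π×0.126) = 2.666×10^-3 H.
U = ½LI² = ½(2.666×10^-3)(2.70)² = 9.717×10^-3 J.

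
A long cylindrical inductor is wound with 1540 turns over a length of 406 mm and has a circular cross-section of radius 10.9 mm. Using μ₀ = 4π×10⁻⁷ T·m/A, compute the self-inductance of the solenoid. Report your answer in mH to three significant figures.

L ≈ 2.74 mH

A = πr² = π(1.090×10^-2 m)² = 3.733×10^-4 m².
For a long solenoid, L = μ₀N²A/ℓ.
L = (4π×10⁻⁷)(1540)²(3.733×10^-4)/(0.406 m) = 2.740×10^-3 H.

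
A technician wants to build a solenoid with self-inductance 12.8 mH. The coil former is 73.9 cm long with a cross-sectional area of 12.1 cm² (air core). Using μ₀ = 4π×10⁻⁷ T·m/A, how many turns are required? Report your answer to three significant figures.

N ≈ 2490 turns

A = 12.1 cm² = 1.210×10^-3 m².
From L = μ₀N²A/ℓ, N = √(Lℓ / (μ₀A)).
N = √[(1.280×10^-2)(0.739) / ((4π×10⁻⁷)×1.210×10^-3)] = √(6.221×10^6) ≈ 2494.2.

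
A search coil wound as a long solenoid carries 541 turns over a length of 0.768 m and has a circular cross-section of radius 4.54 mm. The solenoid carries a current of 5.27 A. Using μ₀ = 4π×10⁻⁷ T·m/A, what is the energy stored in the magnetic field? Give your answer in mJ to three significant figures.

U ≈ 0.431 mJ

A = πr² = π(4.540×10^-3 m)² = 6.475×10^-5 m².
L = μ₀N²A/ℓ = (4π×10⁻⁷)(541)²(6.475×10^-5)/(0.768) = 3.101×10^-5 H.
U = ½LI² = ½(3.101×10^-5)(5.27)² = 4.306×10^-4 J.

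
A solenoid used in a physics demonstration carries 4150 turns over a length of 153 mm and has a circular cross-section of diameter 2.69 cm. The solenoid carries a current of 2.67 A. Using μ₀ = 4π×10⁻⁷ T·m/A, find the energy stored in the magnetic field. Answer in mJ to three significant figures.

A = π(d/2)² = π(1.345×10^-2 m)² = 5.683×10^-4 m².
L = μ₀N²A/ℓ = (4π×10⁻⁷)(4150)²(5.683×10^-4)/(0.153) = 8.039×10^-2 H.
U = ½LI² = ½(8.039×10^-2)(2.67)² = 0.2866 J.

U ≈ 287 mJ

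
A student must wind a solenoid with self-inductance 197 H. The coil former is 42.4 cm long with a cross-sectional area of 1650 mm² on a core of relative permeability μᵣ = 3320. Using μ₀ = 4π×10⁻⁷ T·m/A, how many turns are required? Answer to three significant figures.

A = 1650 mm² = 1.650×10^-3 m².
From L = μ₀μᵣN²A/ℓ, N = √(Lℓ / (μ₀μᵣA)).
N = √[(197)(0.424) / ((4π×10⁻⁷)(3320)×1.650×10^-3)] = √(1.213×10^7) ≈ 3483.4.

N ≈ 3480 turns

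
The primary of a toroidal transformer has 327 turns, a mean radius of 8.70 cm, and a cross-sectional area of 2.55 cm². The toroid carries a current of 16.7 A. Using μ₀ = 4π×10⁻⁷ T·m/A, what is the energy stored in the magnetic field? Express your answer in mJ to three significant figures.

L = μ₀N²A/(2πR) = (4π×10⁻⁷)(327)²(2.550×10^-4)/(2π×8.700×10^-2) = 6.268×10^-5 H.
U = ½LI² = ½(6.268×10^-5)(16.7)² = 8.741×10^-3 J.

U ≈ 8.74 mJ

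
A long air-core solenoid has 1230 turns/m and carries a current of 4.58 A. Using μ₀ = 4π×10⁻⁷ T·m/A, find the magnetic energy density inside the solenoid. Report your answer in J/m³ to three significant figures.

u ≈ 19.9 J/m³

B = μ₀nI = (4π×10⁻⁷)(1.230×10^3)(4.58) = 7.079×10^-3 T.
u = B²/(2μ₀) = (7.079×10^-3)²/(2×4π×10⁻⁷) = 19.94 J/m³.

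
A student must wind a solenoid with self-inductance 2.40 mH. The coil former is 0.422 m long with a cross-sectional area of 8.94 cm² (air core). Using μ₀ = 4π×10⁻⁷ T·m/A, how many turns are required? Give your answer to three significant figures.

N ≈ 949 turns

A = 8.94 cm² = 8.940×10^-4 m².
From L = μ₀N²A/ℓ, N = √(Lℓ / (μ₀A)).
N = √[(2.400×10^-3)(0.422) / ((4π×10⁻⁷)×8.940×10^-4)] = √(9.015×10^5) ≈ 949.49.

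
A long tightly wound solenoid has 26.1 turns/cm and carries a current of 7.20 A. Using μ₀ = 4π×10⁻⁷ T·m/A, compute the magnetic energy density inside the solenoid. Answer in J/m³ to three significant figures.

u ≈ 222 J/m³

B = μ₀nI = (4π×10⁻⁷)(2.610×10^3)(7.20) = 2.361×10^-2 T.
u = B²/(2μ₀) = (2.361×10^-2)²/(2×4π×10⁻⁷) = 221.9 J/m³.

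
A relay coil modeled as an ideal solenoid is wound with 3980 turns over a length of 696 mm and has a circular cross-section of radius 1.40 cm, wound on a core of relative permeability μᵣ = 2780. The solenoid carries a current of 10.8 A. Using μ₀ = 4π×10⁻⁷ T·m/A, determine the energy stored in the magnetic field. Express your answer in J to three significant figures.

U ≈ 2860 J

A = πr² = π(1.400×10^-2 m)² = 6.158×10^-4 m².
L = μ₀μᵣN²A/ℓ = (4π×10⁻⁷)(2780)(3980)²(6.158×10^-4)/(0.696) = 48.96 H.
U = ½LI² = ½(48.96)(10.8)² = 2.855×10^3 J.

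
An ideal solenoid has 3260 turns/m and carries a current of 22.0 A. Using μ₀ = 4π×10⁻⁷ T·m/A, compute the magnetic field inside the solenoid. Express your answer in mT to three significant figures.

Inside a long solenoid, B = μ₀nI.
B = (4π×10⁻⁷)(3.260×10^3 m⁻¹)(22.0 A) = 9.013×10^-2 T.

B ≈ 90.1 mT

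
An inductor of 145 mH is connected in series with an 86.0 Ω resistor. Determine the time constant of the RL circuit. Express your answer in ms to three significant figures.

τ = L/R = (0.145 H)/(86.0 Ω) = 1.686×10^-3 s.

τ ≈ 1.69 ms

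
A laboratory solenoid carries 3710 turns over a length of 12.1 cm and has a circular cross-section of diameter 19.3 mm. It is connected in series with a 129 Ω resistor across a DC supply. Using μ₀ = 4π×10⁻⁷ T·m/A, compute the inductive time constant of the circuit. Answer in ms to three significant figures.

τ ≈ 0.324 ms

A = π(d/2)² = π(9.650×10^-3 m)² = 2.926×10^-4 m².
L = μ₀N²A/ℓ = (4π×10⁻⁷)(3710)²(2.926×10^-4)/(0.121) = 4.182×10^-2 H.
τ = L/R = (4.182×10^-2)/(129) = 3.242×10^-4 s.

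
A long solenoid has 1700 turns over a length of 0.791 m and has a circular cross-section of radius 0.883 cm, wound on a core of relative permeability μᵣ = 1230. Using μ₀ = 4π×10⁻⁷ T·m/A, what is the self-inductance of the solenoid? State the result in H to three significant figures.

L ≈ 1.38 H

A = πr² = π(8.830×10^-3 m)² = 2.449×10^-4 m².
For a long solenoid, L = μ₀μᵣN²A/ℓ.
L = (4π×10⁻⁷)(1230)(1700)²(2.449×10^-4)/(0.791 m) = 1.383 H.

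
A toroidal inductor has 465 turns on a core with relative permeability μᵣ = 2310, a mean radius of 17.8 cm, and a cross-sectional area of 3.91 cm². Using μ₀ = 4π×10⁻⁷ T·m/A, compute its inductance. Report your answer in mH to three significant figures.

For a thin toroid, L = μ₀μᵣN²A/(2πR).
L = (4π×10⁻⁷)(2310)(465)²(3.910×10^-4) / (2π×0.178 m) = 0.2194 H.

L ≈ 219 mH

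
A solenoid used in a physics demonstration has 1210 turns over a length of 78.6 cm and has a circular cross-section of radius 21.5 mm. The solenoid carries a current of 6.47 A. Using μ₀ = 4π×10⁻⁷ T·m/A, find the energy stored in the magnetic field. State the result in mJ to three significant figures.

U ≈ 71.1 mJ

A = πr² = π(2.150×10^-2 m)² = 1.452×10^-3 m².
L = μ₀N²A/ℓ = (4π×10⁻⁷)(1210)²(1.452×10^-3)/(0.786) = 3.399×10^-3 H.
U = ½LI² = ½(3.399×10^-3)(6.47)² = 7.1148×10^-2 J.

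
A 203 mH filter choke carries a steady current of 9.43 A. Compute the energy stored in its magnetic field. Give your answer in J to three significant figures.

Stored magnetic energy: U = ½LI².
U = ½(0.203 H)(9.43 A)² = 9.026 J.

U ≈ 9.03 J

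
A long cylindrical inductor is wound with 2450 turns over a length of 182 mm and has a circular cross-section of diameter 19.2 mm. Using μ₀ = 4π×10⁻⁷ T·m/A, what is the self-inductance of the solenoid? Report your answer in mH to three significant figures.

A = π(d/2)² = π(9.600×10^-3 m)² = 2.895×10^-4 m².
For a long solenoid, L = μ₀N²A/ℓ.
L = (4π×10⁻⁷)(2450)²(2.895×10^-4)/(0.182 m) = 1.200×10^-2 H.

L ≈ 12.0 mH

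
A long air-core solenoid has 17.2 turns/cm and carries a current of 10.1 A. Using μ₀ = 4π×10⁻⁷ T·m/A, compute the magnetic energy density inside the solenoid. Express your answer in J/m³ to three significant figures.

u ≈ 190 J/m³

B = μ₀nI = (4π×10⁻⁷)(1.720×10^3)(10.1) = 2.183×10^-2 T.
u = B²/(2μ₀) = (2.183×10^-2)²/(2×4π×10⁻⁷) = 189.6 J/m³.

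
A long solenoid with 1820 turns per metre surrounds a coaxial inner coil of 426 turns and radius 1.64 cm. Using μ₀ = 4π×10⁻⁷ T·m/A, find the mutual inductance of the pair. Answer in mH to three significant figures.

The outer solenoid produces a uniform field B₁ = μ₀n₁I₁ across the inner coil,
so the flux linkage is N₂Φ = N₂B₁A₂ = μ₀n₁N₂A₂·I₁, giving M = μ₀n₁N₂A₂.
A₂ = πr² = π(1.640×10^-2 m)² = 8.450×10^-4 m².
M = (4π×10⁻⁷)(1820)(426)(8.450×10^-4) = 8.232×10^-4 H.

M ≈ 0.823 mH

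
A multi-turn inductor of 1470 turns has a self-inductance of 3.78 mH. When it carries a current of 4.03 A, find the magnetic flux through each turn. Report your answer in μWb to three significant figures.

From L = NΦ_B/I, the flux per turn is Φ_B = LI/N.
Φ_B = (3.780×10^-3 H)(4.03 A)/1470 = 1.036×10^-5 Wb.

Φ_B ≈ 10.4 μWb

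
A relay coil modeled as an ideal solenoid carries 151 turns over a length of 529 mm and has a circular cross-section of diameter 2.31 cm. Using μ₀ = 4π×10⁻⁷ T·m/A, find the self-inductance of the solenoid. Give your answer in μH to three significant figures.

A = π(d/2)² = π(1.155×10^-2 m)² = 4.191×10^-4 m².
For a long solenoid, L = μ₀N²A/ℓ.
L = (4π×10⁻⁷)(151)²(4.191×10^-4)/(0.529 m) = 2.270×10^-5 H.

L ≈ 22.7 μH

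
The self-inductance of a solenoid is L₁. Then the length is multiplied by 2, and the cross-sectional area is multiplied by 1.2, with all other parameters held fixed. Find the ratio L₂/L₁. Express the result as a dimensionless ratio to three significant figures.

For a solenoid, L ∝ μᵣN²A/ℓ.
L₂/L₁ = (2)^-1 × (1.2) = 0.600.

L₂/L₁ = 0.600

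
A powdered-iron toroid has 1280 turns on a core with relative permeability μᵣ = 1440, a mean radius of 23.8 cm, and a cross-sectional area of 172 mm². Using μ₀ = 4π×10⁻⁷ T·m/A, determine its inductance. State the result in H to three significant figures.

For a thin toroid, L = μ₀μᵣN²A/(2πR).
L = (4π×10⁻⁷)(1440)(1280)²(1.720×10^-4) / (2π×0.238 m) = 0.341 H.

L ≈ 0.341 H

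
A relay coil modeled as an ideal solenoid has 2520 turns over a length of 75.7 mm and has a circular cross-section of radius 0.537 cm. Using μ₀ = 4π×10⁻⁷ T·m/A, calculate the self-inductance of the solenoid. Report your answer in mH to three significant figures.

L ≈ 9.55 mH

A = πr² = π(5.370×10^-3 m)² = 9.059×10^-5 m².
For a long solenoid, L = μ₀N²A/ℓ.
L = (4π×10⁻⁷)(2520)²(9.059×10^-5)/(7.570×10^-2 m) = 9.550×10^-3 H.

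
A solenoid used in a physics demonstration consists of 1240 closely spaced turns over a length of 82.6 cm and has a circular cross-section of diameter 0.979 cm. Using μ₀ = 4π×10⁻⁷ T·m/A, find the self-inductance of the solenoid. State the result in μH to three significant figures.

A = π(d/2)² = π(4.895×10^-3 m)² = 7.528×10^-5 m².
For a long solenoid, L = μ₀N²A/ℓ.
L = (4π×10⁻⁷)(1240)²(7.528×10^-5)/(0.826 m) = 1.761×10^-4 H.

L ≈ 176 μH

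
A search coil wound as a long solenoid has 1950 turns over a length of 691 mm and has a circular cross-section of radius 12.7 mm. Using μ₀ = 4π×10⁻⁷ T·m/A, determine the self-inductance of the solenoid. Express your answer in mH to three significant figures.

A = πr² = π(1.270×10^-2 m)² = 5.067×10^-4 m².
For a long solenoid, L = μ₀N²A/ℓ.
L = (4π×10⁻⁷)(1950)²(5.067×10^-4)/(0.691 m) = 3.504×10^-3 H.

L ≈ 3.50 mH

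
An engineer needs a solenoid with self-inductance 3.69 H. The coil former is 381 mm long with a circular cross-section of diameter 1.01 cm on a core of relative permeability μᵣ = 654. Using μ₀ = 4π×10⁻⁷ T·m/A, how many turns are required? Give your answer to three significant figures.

N ≈ 4620 turns

A = π(d/2)² = π(5.050×10^-3 m)² = 8.012×10^-5 m².
From L = μ₀μᵣN²A/ℓ, N = √(Lℓ / (μ₀μᵣA)).
N = √[(3.69)(0.381) / ((4π×10⁻⁷)(654)×8.012×10^-5)] = √(2.135×10^7) ≈ 4620.8.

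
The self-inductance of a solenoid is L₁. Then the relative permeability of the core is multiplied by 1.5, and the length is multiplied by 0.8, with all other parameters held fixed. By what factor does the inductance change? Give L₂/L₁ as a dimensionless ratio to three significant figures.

For a solenoid, L ∝ μᵣN²A/ℓ.
L₂/L₁ = (1.5) × (0.8)^-1 = 1.88.

L₂/L₁ = 1.88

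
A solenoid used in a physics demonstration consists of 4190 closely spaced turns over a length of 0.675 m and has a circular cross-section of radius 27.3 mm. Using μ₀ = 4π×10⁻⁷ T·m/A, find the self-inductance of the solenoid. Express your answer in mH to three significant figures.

L ≈ 76.5 mH

A = πr² = π(2.730×10^-2 m)² = 2.341×10^-3 m².
For a long solenoid, L = μ₀N²A/ℓ.
L = (4π×10⁻⁷)(4190)²(2.341×10^-3)/(0.675 m) = 7.653×10^-2 H.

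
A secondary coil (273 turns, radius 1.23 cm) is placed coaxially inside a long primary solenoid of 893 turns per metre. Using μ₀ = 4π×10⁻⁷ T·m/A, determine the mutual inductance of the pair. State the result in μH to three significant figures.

M ≈ 146 μH

The outer solenoid produces a uniform field B₁ = μ₀n₁I₁ across the inner coil,
so the flux linkage is N₂Φ = N₂B₁A₂ = μ₀n₁N₂A₂·I₁, giving M = μ₀n₁N₂A₂.
A₂ = πr² = π(1.230×10^-2 m)² = 4.753×10^-4 m².
M = (4π×10⁻⁷)(893)(273)(4.753×10^-4) = 1.456×10^-4 H.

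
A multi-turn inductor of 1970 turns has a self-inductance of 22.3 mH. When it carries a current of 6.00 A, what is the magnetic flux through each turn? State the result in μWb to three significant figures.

From L = NΦ_B/I, the flux per turn is Φ_B = LI/N.
Φ_B = (2.230×10^-2 H)(6.00 A)/1970 = 6.792×10^-5 Wb.

Φ_B ≈ 67.9 μWb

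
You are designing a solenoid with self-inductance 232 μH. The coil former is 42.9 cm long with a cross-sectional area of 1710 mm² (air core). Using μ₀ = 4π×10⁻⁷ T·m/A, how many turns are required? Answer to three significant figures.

A = 1710 mm² = 1.710×10^-3 m².
From L = μ₀N²A/ℓ, N = √(Lℓ / (μ₀A)).
N = √[(2.320×10^-4)(0.429) / ((4π×10⁻⁷)×1.710×10^-3)] = √(4.632×10^4) ≈ 215.2.

N ≈ 215 turns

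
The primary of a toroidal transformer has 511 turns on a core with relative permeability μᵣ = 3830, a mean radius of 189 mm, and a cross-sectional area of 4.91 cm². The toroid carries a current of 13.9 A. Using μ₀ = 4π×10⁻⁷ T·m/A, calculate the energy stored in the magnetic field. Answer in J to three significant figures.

U ≈ 50.2 J

L = μ₀μᵣN²A/(2πR) = (4π×10⁻⁷)(3830)(511)²(4.910×10^-4)/(2π×0.189) = 0.5196 H.
U = ½LI² = ½(0.5196)(13.9)² = 50.2 J.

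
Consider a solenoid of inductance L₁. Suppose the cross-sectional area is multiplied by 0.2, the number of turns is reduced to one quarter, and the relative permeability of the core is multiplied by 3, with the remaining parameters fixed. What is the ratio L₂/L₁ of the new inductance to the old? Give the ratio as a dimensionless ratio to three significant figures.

For a solenoid, L ∝ μᵣN²A/ℓ.
L₂/L₁ = (0.2) × (0.25)^2 × (3) = 0.0375.

L₂/L₁ = 0.0375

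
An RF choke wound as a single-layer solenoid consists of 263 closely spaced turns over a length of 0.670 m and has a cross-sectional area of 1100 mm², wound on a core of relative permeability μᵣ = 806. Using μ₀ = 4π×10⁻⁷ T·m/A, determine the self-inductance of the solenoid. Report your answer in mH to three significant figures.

A = 1100 mm² = 1.100×10^-3 m².
For a long solenoid, L = μ₀μᵣN²A/ℓ.
L = (4π×10⁻⁷)(806)(263)²(1.100×10^-3)/(0.67 m) = 0.115 H.

L ≈ 115 mH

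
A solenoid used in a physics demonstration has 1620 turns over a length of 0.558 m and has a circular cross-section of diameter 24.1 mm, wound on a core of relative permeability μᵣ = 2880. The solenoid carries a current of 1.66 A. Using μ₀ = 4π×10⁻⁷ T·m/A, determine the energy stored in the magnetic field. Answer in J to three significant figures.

U ≈ 10.7 J

A = π(d/2)² = π(1.205×10^-2 m)² = 4.562×10^-4 m².
L = μ₀μᵣN²A/ℓ = (4π×10⁻⁷)(2880)(1620)²(4.562×10^-4)/(0.558) = 7.7647 H.
U = ½LI² = ½(7.7647)(1.66)² = 10.7 J.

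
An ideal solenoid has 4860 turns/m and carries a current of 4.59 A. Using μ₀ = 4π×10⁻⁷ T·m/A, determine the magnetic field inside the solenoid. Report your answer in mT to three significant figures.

Inside a long solenoid, B = μ₀nI.
B = (4π×10⁻⁷)(4.860×10^3 m⁻¹)(4.59 A) = 2.803×10^-2 T.

B ≈ 28.0 mT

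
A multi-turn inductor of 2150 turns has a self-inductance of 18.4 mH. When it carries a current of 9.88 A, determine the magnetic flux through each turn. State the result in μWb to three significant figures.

From L = NΦ_B/I, the flux per turn is Φ_B = LI/N.
Φ_B = (1.840×10^-2 H)(9.88 A)/2150 = 8.455×10^-5 Wb.

Φ_B ≈ 84.6 μWb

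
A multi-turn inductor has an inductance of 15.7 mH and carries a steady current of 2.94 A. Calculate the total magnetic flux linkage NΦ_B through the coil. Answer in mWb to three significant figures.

NΦ_B ≈ 46.2 mWb

From L = NΦ_B/I, the flux linkage is NΦ_B = LI.
NΦ_B = (1.570×10^-2 H)(2.94 A) = 4.616×10^-2 Wb.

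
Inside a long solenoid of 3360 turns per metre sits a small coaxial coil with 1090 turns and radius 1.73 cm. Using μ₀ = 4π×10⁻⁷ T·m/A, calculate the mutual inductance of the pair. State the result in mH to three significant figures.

The outer solenoid produces a uniform field B₁ = μ₀n₁I₁ across the inner coil,
so the flux linkage is N₂Φ = N₂B₁A₂ = μ₀n₁N₂A₂·I₁, giving M = μ₀n₁N₂A₂.
A₂ = πr² = π(1.730×10^-2 m)² = 9.402×10^-4 m².
M = (4π×10⁻⁷)(3360)(1090)(9.402×10^-4) = 4.327×10^-3 H.

M ≈ 4.33 mH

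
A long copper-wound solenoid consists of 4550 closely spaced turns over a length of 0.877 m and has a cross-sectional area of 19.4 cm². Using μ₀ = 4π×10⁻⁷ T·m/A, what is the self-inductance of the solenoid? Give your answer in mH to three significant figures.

L ≈ 57.5 mH

A = 19.4 cm² = 1.940×10^-3 m².
For a long solenoid, L = μ₀N²A/ℓ.
L = (4π×10⁻⁷)(4550)²(1.940×10^-3)/(0.877 m) = 5.7549×10^-2 H.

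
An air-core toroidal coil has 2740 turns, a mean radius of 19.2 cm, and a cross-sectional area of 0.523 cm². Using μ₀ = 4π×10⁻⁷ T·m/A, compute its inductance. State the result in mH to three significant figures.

For a thin toroid, L = μ₀N²A/(2πR).
L = (4π×10⁻⁷)(2740)²(5.230×10^-5) / (2π×0.192 m) = 4.090×10^-4 H.

L ≈ 0.409 mH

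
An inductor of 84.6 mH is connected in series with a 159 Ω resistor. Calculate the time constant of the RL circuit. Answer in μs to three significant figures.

τ ≈ 532 μs

τ = L/R = (8.460×10^-2 H)/(159 Ω) = 5.321×10^-4 s.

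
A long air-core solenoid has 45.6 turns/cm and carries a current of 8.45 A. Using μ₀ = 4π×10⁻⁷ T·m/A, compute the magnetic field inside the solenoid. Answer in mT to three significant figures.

Inside a long solenoid, B = μ₀nI.
B = (4π×10⁻⁷)(4.560×10^3 m⁻¹)(8.45 A) = 4.842×10^-2 T.

B ≈ 48.4 mT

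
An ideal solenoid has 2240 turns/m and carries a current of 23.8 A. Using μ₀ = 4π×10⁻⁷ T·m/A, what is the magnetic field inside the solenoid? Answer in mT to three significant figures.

Inside a long solenoid, B = μ₀nI.
B = (4π×10⁻⁷)(2.240×10^3 m⁻¹)(23.8 A) = 6.699×10^-2 T.

B ≈ 67.0 mT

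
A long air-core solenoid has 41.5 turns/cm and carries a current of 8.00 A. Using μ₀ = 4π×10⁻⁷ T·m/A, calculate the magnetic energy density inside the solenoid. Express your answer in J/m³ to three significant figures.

u ≈ 693 J/m³

B = μ₀nI = (4π×10⁻⁷)(4.150×10^3)(8.00) = 4.172×10^-2 T.
u = B²/(2μ₀) = (4.172×10^-2)²/(2×4π×10⁻⁷) = 692.6 J/m³.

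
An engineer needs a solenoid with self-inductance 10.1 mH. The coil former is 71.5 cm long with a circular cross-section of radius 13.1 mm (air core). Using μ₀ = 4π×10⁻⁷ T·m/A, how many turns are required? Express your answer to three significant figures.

N ≈ 3260 turns

A = πr² = π(1.310×10^-2 m)² = 5.391×10^-4 m².
From L = μ₀N²A/ℓ, N = √(Lℓ / (μ₀A)).
N = √[(1.010×10^-2)(0.715) / ((4π×10⁻⁷)×5.391×10^-4)] = √(1.066×10^7) ≈ 3264.8.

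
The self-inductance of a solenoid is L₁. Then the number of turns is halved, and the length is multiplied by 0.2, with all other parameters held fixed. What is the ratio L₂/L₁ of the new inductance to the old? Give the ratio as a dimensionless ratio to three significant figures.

L₂/L₁ = 1.25

For a solenoid, L ∝ μᵣN²A/ℓ.
L₂/L₁ = (0.5)^2 × (0.2)^-1 = 1.25.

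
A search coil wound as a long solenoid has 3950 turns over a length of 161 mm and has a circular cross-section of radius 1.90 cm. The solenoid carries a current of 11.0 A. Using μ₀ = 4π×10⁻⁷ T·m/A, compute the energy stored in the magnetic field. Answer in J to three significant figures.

A = πr² = π(1.900×10^-2 m)² = 1.134×10^-3 m².
L = μ₀N²A/ℓ = (4π×10⁻⁷)(3950)²(1.134×10^-3)/(0.161) = 0.1381 H.
U = ½LI² = ½(0.1381)(11.0)² = 8.356 J.

U ≈ 8.36 J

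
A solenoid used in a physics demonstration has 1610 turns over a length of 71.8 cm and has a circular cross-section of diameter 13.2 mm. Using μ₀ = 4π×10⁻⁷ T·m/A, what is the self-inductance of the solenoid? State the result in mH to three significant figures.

A = π(d/2)² = π(6.600×10^-3 m)² = 1.368×10^-4 m².
For a long solenoid, L = μ₀N²A/ℓ.
L = (4π×10⁻⁷)(1610)²(1.368×10^-4)/(0.718 m) = 6.208×10^-4 H.

L ≈ 0.621 mH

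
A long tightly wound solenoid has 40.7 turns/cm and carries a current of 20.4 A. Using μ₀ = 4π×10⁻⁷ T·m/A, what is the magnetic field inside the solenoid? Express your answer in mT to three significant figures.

B ≈ 104 mT

Inside a long solenoid, B = μ₀nI.
B = (4π×10⁻⁷)(4.070×10^3 m⁻¹)(20.4 A) = 0.1043 T.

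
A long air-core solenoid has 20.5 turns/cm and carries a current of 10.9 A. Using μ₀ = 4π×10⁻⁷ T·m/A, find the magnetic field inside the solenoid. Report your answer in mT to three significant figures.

Inside a long solenoid, B = μ₀nI.
B = (4π×10⁻⁷)(2.050×10^3 m⁻¹)(10.9 A) = 2.808×10^-2 T.

B ≈ 28.1 mT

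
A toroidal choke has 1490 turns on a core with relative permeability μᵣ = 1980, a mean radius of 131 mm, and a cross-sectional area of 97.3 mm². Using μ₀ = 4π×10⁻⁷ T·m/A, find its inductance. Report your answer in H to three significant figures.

For a thin toroid, L = μ₀μᵣN²A/(2πR).
L = (4π×10⁻⁷)(1980)(1490)²(9.730×10^-5) / (2π×0.131 m) = 0.653 H.

L ≈ 0.653 H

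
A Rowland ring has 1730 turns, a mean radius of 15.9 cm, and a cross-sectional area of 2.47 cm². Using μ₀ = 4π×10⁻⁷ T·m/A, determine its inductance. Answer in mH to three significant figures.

For a thin toroid, L = μ₀N²A/(2πR).
L = (4π×10⁻⁷)(1730)²(2.470×10^-4) / (2π×0.159 m) = 9.299×10^-4 H.

L ≈ 0.930 mH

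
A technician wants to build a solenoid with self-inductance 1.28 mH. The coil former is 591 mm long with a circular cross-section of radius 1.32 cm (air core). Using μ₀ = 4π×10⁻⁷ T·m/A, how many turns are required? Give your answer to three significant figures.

N ≈ 1050 turns

A = πr² = π(1.320×10^-2 m)² = 5.474×10^-4 m².
From L = μ₀N²A/ℓ, N = √(Lℓ / (μ₀A)).
N = √[(1.280×10^-3)(0.591) / ((4π×10⁻⁷)×5.474×10^-4)] = √(1.100×10^6) ≈ 1048.7.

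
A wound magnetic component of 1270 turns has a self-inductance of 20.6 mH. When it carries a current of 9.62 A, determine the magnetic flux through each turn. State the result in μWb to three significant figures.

Φ_B ≈ 156 μWb

From L = NΦ_B/I, the flux per turn is Φ_B = LI/N.
Φ_B = (2.060×10^-2 H)(9.62 A)/1270 = 1.560×10^-4 Wb.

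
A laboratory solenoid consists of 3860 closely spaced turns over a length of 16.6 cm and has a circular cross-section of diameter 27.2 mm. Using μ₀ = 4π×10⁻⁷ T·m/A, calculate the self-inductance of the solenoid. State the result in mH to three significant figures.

L ≈ 65.5 mH

A = π(d/2)² = π(1.360×10^-2 m)² = 5.811×10^-4 m².
For a long solenoid, L = μ₀N²A/ℓ.
L = (4π×10⁻⁷)(3860)²(5.811×10^-4)/(0.166 m) = 6.554×10^-2 H.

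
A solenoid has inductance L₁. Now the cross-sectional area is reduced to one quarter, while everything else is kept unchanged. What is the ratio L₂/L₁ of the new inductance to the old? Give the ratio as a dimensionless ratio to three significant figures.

L₂/L₁ = 0.250

For a solenoid, L ∝ μᵣN²A/ℓ.
L₂/L₁ = (0.25) = 0.250.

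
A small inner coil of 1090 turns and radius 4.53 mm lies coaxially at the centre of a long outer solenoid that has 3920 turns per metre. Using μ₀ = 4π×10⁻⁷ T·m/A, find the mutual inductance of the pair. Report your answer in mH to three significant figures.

The outer solenoid produces a uniform field B₁ = μ₀n₁I₁ across the inner coil,
so the flux linkage is N₂Φ = N₂B₁A₂ = μ₀n₁N₂A₂·I₁, giving M = μ₀n₁N₂A₂.
A₂ = πr² = π(4.530×10^-3 m)² = 6.447×10^-5 m².
M = (4π×10⁻⁷)(3920)(1090)(6.447×10^-5) = 3.462×10^-4 H.

M ≈ 0.346 mH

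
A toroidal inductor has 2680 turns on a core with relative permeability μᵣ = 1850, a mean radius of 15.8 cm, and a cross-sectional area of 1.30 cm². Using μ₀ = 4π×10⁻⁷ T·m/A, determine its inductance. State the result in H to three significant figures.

For a thin toroid, L = μ₀μᵣN²A/(2πR).
L = (4π×10⁻⁷)(1850)(2680)²(1.300×10^-4) / (2π×0.158 m) = 2.187 H.

L ≈ 2.19 H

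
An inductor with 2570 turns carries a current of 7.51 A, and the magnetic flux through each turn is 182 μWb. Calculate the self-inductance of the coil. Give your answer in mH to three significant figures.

Self-inductance is defined by L = NΦ_B/I (flux linkage over current).
L = (2570)(1.820×10^-4 Wb)/(7.51 A) = 6.228×10^-2 H.

L ≈ 62.3 mH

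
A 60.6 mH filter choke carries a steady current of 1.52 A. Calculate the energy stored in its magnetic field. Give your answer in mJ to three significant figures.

Stored magnetic energy: U = ½LI².
U = ½(6.060×10^-2 H)(1.52 A)² = 7.001×10^-2 J.

U ≈ 70.0 mJ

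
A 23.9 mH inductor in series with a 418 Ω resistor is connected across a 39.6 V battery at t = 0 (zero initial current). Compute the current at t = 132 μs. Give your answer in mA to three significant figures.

τ = L/R = 2.390×10^-2/418 = 5.718×10^-5 s; final current I_∞ = ε/R = 39.6/418 = 9.474×10^-2 A.
I(t) = I_∞(1 − e^(−t/τ)) with t/τ = 2.309.
I = (9.474×10^-2)(1 − e^(−2.309)) = 8.532×10^-2 A.

I ≈ 85.3 mA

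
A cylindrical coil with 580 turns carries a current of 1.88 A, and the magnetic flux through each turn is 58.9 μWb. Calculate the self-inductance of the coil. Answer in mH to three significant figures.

Self-inductance is defined by L = NΦ_B/I (flux linkage over current).
L = (580)(5.890×10^-5 Wb)/(1.88 A) = 1.817×10^-2 H.

L ≈ 18.2 mH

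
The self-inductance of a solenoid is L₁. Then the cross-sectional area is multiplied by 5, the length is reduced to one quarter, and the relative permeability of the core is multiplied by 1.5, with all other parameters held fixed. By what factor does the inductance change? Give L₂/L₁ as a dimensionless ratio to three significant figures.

For a solenoid, L ∝ μᵣN²A/ℓ.
L₂/L₁ = (5) × (0.25)^-1 × (1.5) = 30.0.

L₂/L₁ = 30.0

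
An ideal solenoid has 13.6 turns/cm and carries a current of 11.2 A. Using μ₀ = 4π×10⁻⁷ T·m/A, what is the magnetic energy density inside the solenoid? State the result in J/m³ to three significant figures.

B = μ₀nI = (4π×10⁻⁷)(1.360×10^3)(11.2) = 1.914×10^-2 T.
u = B²/(2μ₀) = (1.914×10^-2)²/(2×4π×10⁻⁷) = 145.8 J/m³.

u ≈ 146 J/m³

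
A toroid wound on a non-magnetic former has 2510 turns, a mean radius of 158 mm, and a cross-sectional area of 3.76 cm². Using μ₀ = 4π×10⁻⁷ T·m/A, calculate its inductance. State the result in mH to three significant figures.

L ≈ 3.00 mH

For a thin toroid, L = μ₀N²A/(2πR).
L = (4π×10⁻⁷)(2510)²(3.760×10^-4) / (2π×0.158 m) = 2.999×10^-3 H.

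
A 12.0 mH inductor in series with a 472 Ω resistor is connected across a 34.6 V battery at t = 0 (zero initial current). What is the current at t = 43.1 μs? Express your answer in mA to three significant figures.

I ≈ 59.8 mA

τ = L/R = 1.200×10^-2/472 = 2.542×10^-5 s; final current I_∞ = ε/R = 34.6/472 = 7.331×10^-2 A.
I(t) = I_∞(1 − e^(−t/τ)) with t/τ = 1.695.
I = (7.331×10^-2)(1 − e^(−1.695)) = 5.98499×10^-2 A.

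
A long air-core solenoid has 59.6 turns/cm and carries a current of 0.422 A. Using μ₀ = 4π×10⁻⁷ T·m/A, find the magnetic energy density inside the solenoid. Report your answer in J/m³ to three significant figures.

B = μ₀nI = (4π×10⁻⁷)(5.960×10^3)(0.422) = 3.161×10^-3 T.
u = B²/(2μ₀) = (3.161×10^-3)²/(2×4π×10⁻⁷) = 3.9746 J/m³.

u ≈ 3.97 J/m³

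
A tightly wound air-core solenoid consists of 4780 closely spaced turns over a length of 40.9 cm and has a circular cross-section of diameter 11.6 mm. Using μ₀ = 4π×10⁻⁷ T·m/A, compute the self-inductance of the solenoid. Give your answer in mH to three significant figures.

L ≈ 7.42 mH

A = π(d/2)² = π(5.800×10^-3 m)² = 1.057×10^-4 m².
For a long solenoid, L = μ₀N²A/ℓ.
L = (4π×10⁻⁷)(4780)²(1.057×10^-4)/(0.409 m) = 7.419×10^-3 H.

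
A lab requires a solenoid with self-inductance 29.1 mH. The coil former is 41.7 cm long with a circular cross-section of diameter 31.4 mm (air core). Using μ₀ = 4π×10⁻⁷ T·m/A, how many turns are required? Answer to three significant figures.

N ≈ 3530 turns

A = π(d/2)² = π(1.570×10^-2 m)² = 7.744×10^-4 m².
From L = μ₀N²A/ℓ, N = √(Lℓ / (μ₀A)).
N = √[(2.910×10^-2)(0.417) / ((4π×10⁻⁷)×7.744×10^-4)] = √(1.247×10^7) ≈ 3531.3.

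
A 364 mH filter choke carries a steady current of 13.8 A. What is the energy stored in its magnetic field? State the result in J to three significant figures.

U ≈ 34.7 J

Stored magnetic energy: U = ½LI².
U = ½(0.364 H)(13.8 A)² = 34.66 J.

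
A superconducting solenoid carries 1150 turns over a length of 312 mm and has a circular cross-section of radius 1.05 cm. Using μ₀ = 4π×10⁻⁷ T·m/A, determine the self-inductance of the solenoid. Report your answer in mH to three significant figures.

L ≈ 1.84 mH

A = πr² = π(1.050×10^-2 m)² = 3.464×10^-4 m².
For a long solenoid, L = μ₀N²A/ℓ.
L = (4π×10⁻⁷)(1150)²(3.464×10^-4)/(0.312 m) = 1.8449×10^-3 H.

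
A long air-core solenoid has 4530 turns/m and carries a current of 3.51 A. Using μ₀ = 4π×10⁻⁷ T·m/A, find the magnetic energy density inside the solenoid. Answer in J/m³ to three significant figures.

B = μ₀nI = (4π×10⁻⁷)(4.530×10^3)(3.51) = 1.998×10^-2 T.
u = B²/(2μ₀) = (1.998×10^-2)²/(2×4π×10⁻⁷) = 158.9 J/m³.

u ≈ 159 J/m³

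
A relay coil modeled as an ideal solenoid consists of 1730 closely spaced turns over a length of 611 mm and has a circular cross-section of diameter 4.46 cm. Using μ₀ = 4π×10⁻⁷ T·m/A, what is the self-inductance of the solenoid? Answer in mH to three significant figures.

L ≈ 9.62 mH

A = π(d/2)² = π(2.230×10^-2 m)² = 1.562×10^-3 m².
For a long solenoid, L = μ₀N²A/ℓ.
L = (4π×10⁻⁷)(1730)²(1.562×10^-3)/(0.611 m) = 9.617×10^-3 H.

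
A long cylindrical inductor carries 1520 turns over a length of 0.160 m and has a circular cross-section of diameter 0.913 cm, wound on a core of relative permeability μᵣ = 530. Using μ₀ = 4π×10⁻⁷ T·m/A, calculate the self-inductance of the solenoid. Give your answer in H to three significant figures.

A = π(d/2)² = π(4.565×10^-3 m)² = 6.547×10^-5 m².
For a long solenoid, L = μ₀μᵣN²A/ℓ.
L = (4π×10⁻⁷)(530)(1520)²(6.547×10^-5)/(0.16 m) = 0.6296 H.

L ≈ 0.630 H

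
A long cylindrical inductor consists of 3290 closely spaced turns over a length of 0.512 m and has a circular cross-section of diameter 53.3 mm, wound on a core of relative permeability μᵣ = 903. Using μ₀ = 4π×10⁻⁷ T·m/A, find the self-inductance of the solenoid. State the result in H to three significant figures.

L ≈ 53.5 H

A = π(d/2)² = π(2.665×10^-2 m)² = 2.231×10^-3 m².
For a long solenoid, L = μ₀μᵣN²A/ℓ.
L = (4π×10⁻⁷)(903)(3290)²(2.231×10^-3)/(0.512 m) = 53.53 H.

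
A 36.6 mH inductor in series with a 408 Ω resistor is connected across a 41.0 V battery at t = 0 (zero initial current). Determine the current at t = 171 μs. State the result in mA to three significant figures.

τ = L/R = 3.660×10^-2/408 = 8.971×10^-5 s; final current I_∞ = ε/R = 41.0/408 = 0.10049 A.
I(t) = I_∞(1 − e^(−t/τ)) with t/τ = 1.906.
I = (0.10049)(1 − e^(−1.906)) = 8.555×10^-2 A.

I ≈ 85.6 mA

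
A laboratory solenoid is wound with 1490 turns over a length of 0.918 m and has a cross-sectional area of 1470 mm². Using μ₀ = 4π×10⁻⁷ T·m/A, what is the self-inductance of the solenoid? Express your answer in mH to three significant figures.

A = 1470 mm² = 1.470×10^-3 m².
For a long solenoid, L = μ₀N²A/ℓ.
L = (4π×10⁻⁷)(1490)²(1.470×10^-3)/(0.918 m) = 4.467×10^-3 H.

L ≈ 4.47 mH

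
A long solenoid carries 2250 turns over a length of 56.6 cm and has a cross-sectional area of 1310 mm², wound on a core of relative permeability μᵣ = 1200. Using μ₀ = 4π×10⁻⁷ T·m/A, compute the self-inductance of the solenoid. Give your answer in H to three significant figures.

L ≈ 17.7 H

A = 1310 mm² = 1.310×10^-3 m².
For a long solenoid, L = μ₀μᵣN²A/ℓ.
L = (4π×10⁻⁷)(1200)(2250)²(1.310×10^-3)/(0.566 m) = 17.67 H.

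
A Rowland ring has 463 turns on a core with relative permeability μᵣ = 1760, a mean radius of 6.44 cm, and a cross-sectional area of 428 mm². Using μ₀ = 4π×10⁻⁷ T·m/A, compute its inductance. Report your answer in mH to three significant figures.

For a thin toroid, L = μ₀μᵣN²A/(2πR).
L = (4π×10⁻⁷)(1760)(463)²(4.280×10^-4) / (2π×6.440×10^-2 m) = 0.50149 H.

L ≈ 501 mH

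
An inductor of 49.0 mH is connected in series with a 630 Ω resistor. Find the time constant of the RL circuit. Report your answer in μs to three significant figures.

τ = L/R = (4.900×10^-2 H)/(630 Ω) = 7.778×10^-5 s.

τ ≈ 77.8 μs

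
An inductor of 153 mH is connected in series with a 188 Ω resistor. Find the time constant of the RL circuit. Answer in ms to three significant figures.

τ = L/R = (0.153 H)/(188 Ω) = 8.138×10^-4 s.

τ ≈ 0.814 ms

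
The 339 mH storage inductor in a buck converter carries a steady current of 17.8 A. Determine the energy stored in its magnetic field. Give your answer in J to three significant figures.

U ≈ 53.7 J

Stored magnetic energy: U = ½LI².
U = ½(0.339 H)(17.8 A)² = 53.7 J.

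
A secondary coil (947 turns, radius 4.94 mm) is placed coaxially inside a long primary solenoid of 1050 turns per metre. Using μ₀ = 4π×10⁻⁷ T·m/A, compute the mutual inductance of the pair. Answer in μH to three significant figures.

M ≈ 95.8 μH

The outer solenoid produces a uniform field B₁ = μ₀n₁I₁ across the inner coil,
so the flux linkage is N₂Φ = N₂B₁A₂ = μ₀n₁N₂A₂·I₁, giving M = μ₀n₁N₂A₂.
A₂ = πr² = π(4.940×10^-3 m)² = 7.667×10^-5 m².
M = (4π×10⁻⁷)(1050)(947)(7.667×10^-5) = 9.580×10^-5 H.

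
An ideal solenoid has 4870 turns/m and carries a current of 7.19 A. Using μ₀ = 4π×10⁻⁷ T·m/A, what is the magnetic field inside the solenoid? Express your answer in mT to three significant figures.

B ≈ 44.0 mT

Inside a long solenoid, B = μ₀nI.
B = (4π×10⁻⁷)(4.870×10^3 m⁻¹)(7.19 A) = 4.400×10^-2 T.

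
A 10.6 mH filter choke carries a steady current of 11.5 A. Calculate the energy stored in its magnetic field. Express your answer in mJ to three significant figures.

U ≈ 701 mJ

Stored magnetic energy: U = ½LI².
U = ½(1.060×10^-2 H)(11.5 A)² = 0.7009 J.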